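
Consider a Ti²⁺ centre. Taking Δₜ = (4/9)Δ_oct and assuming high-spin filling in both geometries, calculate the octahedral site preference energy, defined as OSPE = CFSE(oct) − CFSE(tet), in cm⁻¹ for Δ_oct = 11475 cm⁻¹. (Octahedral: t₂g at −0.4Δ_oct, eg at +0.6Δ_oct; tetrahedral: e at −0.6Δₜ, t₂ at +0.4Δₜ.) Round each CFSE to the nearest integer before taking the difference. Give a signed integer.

Ti sits in group 4; removing 2 electrons leaves Ti²⁺ with 4 − 2 = 2 d electrons.
Octahedral high-spin t₂g² eg⁰: CFSE = -0.8 × 11475 = -9180 cm⁻¹.
Tetrahedral: e² t₂⁰, CFSE = 2(−0.6) + 0(+0.4) = -1.2Δₜ = -1.2 × (4/9) × 11475 = -6120 cm⁻¹.
OSPE = -9180 − (-6120) = -3060 cm⁻¹.

-3060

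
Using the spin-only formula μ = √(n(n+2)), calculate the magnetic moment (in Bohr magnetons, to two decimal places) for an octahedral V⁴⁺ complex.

V is in group 5, so V⁴⁺ is d¹ (5 − 4 = 1).
For octahedral d¹ the high- and low-spin configurations coincide.
Configuration: t₂g¹ eg⁰ → 1 unpaired electron.
μ(spin-only) = √[1(1+2)] = √3 ≈ 1.73 Bohr magnetons.

1.73 Bohr magnetons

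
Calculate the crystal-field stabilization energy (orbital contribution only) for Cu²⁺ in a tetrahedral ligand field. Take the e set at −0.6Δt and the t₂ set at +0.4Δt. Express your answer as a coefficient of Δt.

Cu sits in group 11; removing 2 electrons leaves Cu²⁺ with 11 − 2 = 9 d electrons.
Tetrahedral fields are weak (Δₜ ≈ 4/9 Δₒ), so electrons fill high-spin.
Configuration: e⁴ t₂⁵.
CFSE = 4(-0.6Δt) + 5(0.4Δt) = -2.4Δt + 2.0Δt = -0.4Δt.

-0.4 Δt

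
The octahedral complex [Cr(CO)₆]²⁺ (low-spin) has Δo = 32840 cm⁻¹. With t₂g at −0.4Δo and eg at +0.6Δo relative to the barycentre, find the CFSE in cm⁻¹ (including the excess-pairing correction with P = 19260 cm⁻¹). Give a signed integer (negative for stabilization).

CO is neutral, so the +2 overall charge sits on Cr: oxidation state +2.
Cr sits in group 6; removing 2 electrons leaves Cr²⁺ with 6 − 2 = 4 d electrons.
The d⁴ electrons fill as t₂g⁴ eg⁰.
Orbital CFSE = 4(-0.4) + 0(0.6) = -1.6Δo = -1.6 × 32840 = -52544 cm⁻¹.
Relative to high-spin t₂g³ eg¹ (0 paired), the low-spin configuration has 1 additional pair, contributing +1 × 19260 = +19260 cm⁻¹.
Net CFSE = -52544 + 19260 = -33284 cm⁻¹.

-33284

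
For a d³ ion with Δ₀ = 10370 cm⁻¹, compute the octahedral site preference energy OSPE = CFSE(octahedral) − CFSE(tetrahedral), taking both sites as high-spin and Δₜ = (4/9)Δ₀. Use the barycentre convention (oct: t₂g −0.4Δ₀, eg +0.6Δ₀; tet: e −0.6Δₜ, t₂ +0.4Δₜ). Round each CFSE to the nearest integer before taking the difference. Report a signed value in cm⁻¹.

-8757

Octahedral high-spin t₂g³ eg⁰: CFSE = -1.2 × 10370 = -12444 cm⁻¹.
Tetrahedral e² t₂¹ gives -0.8Δₜ = -0.8 × (4/9) × 10370 = -3687 cm⁻¹.
OSPE = CFSE(oct) − CFSE(tet) = -12444 − (-3687) = -8757 cm⁻¹.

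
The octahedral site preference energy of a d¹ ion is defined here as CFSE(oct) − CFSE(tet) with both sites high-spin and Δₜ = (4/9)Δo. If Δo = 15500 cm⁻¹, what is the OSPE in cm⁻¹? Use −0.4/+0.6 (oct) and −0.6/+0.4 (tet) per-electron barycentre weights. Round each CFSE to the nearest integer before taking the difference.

Octahedral high-spin t₂g¹ eg⁰: CFSE = -0.4 × 15500 = -6200 cm⁻¹.
In a tetrahedral site the filling is e¹ t₂⁰: CFSE(tet) = -0.6Δₜ = -0.6 × (4/9)(15500) = -4133 cm⁻¹.
OSPE = CFSE(oct) − CFSE(tet) = -6200 − (-4133) = -2067 cm⁻¹.

-2067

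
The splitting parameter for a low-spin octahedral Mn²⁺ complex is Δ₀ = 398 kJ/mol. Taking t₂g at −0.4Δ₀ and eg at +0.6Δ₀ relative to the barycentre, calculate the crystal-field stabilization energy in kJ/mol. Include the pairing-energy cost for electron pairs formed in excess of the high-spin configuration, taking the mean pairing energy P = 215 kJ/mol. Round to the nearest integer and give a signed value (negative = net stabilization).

Mn is in group 7, so Mn²⁺ is d⁵ (7 − 2 = 5).
The d⁵ electrons fill as t₂g⁵ eg⁰.
The orbital stabilization is -2.0Δ₀ = -2.0 × 398 = -796 kJ/mol.
High-spin d⁵ would be t₂g³ eg² with 0 pairs; low-spin has 2, so 2 excess pairs cost +2P = +430 kJ/mol.
Overall CFSE = -796 + 430 = -366 kJ/mol.

-366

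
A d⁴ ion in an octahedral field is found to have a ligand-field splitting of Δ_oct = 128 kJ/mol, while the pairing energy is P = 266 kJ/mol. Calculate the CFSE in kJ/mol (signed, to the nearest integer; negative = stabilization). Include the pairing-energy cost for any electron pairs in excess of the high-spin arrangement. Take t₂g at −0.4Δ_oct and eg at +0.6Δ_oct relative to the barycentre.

Since Δ_oct = 128 kJ/mol < P = 266 kJ/mol, the complex adopts the high-spin configuration.
Filling d⁴ accordingly: t₂g³ eg¹.
Orbital CFSE = -0.6Δ_oct = -0.6 × 128 = -77 kJ/mol.
High-spin has no excess pairs, so no pairing correction applies.

-77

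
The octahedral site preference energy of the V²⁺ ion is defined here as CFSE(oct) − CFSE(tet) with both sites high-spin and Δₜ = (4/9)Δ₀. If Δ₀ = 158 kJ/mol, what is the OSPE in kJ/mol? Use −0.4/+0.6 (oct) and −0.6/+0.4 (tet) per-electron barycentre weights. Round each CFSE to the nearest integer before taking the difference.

-134

V is in group 5, so V²⁺ is d³ (5 − 2 = 3).
Octahedral (high-spin): t2g^3 e_g^0, CFSE = 3(−0.4) + 0(+0.6) = -1.2Δ₀ = -1.2 × 158 = -190 kJ/mol.
Tetrahedral: e^2 t2^1, CFSE = 2(−0.6) + 1(+0.4) = -0.8Δₜ = -0.8 × (4/9) × 158 = -56 kJ/mol.
OSPE = CFSE(oct) − CFSE(tet) = -190 − (-56) = -134 kJ/mol.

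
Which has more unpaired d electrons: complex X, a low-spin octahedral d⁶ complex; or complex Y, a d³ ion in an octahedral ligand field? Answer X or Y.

X: t₂g⁶ eg⁰ → 0 unpaired.
Y: t₂g³ eg⁰ → 3 unpaired.
So Y has more unpaired electrons.

Y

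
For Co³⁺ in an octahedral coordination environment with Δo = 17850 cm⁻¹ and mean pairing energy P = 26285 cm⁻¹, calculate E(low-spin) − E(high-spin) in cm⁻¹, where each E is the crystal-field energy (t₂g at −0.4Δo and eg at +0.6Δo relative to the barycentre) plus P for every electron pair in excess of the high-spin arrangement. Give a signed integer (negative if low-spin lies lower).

16870

Group 9 minus oxidation state +3 gives a d⁶ configuration for Co³⁺.
In the high-spin limit (t₂g⁴ eg²) the orbital term is -0.4Δo = -7140 cm⁻¹, with no excess pairing.
For low-spin the configuration is t₂g⁶ eg⁰: orbital energy -2.4 × 17850 = -42840 cm⁻¹, and 2 additional pairs relative to high-spin add 52570 cm⁻¹, giving 9730 cm⁻¹.
The difference is 9730 − (-7140) = 16870 cm⁻¹, so high-spin lies lower.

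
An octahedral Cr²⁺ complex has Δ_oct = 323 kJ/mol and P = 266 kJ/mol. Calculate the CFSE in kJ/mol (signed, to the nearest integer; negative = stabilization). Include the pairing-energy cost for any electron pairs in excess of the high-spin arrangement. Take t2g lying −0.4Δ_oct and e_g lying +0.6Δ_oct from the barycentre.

Cr sits in group 6; removing 2 electrons leaves Cr²⁺ with 6 − 2 = 4 d electrons.
With Δ_oct > P the complex is low-spin.
Filling d⁴ accordingly: t2g^4 e_g^0.
Orbital CFSE = -1.6Δ_oct = -1.6 × 323 = -517 kJ/mol.
Excess pairs vs high-spin: 1 − 0 = 1; pairing cost = +266 kJ/mol.
Net CFSE = -517 + 266 = -251 kJ/mol.

-251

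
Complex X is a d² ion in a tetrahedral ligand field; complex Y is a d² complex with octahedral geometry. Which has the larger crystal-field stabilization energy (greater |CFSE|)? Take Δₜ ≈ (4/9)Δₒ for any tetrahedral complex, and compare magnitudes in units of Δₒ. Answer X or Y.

X: Tetrahedral splitting is small, so the complex is high-spin; e² t₂⁰, CFSE = -1.2Δₜ ≈ -0.53Δₒ.
Y: t₂g² eg⁰, CFSE = -0.8Δₒ.
So Y has the larger |CFSE|.

Y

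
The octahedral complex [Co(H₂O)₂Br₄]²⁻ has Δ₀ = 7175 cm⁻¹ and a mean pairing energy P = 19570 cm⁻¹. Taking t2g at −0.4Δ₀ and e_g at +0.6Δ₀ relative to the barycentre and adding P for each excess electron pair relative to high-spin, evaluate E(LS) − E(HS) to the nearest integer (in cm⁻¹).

Ligand charges: 2×(+0) from H₂O and 4×(-1) from Br⁻ sum to -4; with overall charge -2, Co is +2.
Co sits in group 9; removing 2 electrons leaves Co²⁺ with 9 − 2 = 7 d electrons.
High-spin: t2g^5 e_g^2, CFSE = -0.8Δ₀ = -5740 cm⁻¹.
Low-spin: t2g^6 e_g^1, orbital CFSE = -1.8Δ₀ = -12915 cm⁻¹; plus 1 excess pair × P = +19570 cm⁻¹; total 6655 cm⁻¹.
Thus E(LS) − E(HS) = 12395 cm⁻¹.

12395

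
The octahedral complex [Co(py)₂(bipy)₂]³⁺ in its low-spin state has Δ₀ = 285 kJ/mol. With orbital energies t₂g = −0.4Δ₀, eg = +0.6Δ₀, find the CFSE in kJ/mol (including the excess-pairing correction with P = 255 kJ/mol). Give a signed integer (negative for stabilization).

Ligand charges: 2×(+0) from py and 2×(+0) from bipy sum to +0; with overall charge +3, Co is +3.
Co³⁺: group 9, so d-count = 9 − 3 = 6.
Electron filling gives t₂g⁶ eg⁰.
CFSE(orbital) = 6×(-0.4Δ₀) + 0×(0.6Δ₀) = -2.4Δ₀; with Δ₀ = 285 kJ/mol that is -684 kJ/mol.
High-spin d⁶ would be t₂g⁴ eg² with 1 pair; low-spin has 3, so 2 excess pairs cost +2P = +510 kJ/mol.
Combining: -684 + 510 = -174 kJ/mol.

-174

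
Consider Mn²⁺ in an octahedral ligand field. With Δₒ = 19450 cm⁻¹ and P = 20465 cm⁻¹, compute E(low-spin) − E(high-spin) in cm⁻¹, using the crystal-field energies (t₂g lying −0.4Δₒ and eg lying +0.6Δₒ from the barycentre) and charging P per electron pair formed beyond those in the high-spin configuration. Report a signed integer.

2030

Mn²⁺: group 7, so d-count = 7 − 2 = 5.
In the high-spin limit (t₂g³ eg²) the orbital term is 0.0Δₒ = 0 cm⁻¹, with no excess pairing.
For low-spin the configuration is t₂g⁵ eg⁰: orbital energy -2.0 × 19450 = -38900 cm⁻¹, and 2 additional pairs relative to high-spin add 40930 cm⁻¹, giving 2030 cm⁻¹.
Thus E(LS) − E(HS) = 2030 cm⁻¹.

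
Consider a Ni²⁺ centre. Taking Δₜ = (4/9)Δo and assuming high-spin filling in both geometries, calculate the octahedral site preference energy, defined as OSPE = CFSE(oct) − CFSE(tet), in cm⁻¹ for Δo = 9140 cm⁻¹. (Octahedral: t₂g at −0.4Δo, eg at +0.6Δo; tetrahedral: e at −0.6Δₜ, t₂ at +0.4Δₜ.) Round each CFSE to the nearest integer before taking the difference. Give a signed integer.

Ni sits in group 10; removing 2 electrons leaves Ni²⁺ with 10 − 2 = 8 d electrons.
Octahedral (high-spin): t2g^6 e_g^2, CFSE = 6(−0.4) + 2(+0.6) = -1.2Δo = -1.2 × 9140 = -10968 cm⁻¹.
In a tetrahedral site the filling is e^4 t2^4: CFSE(tet) = -0.8Δₜ = -0.8 × (4/9)(9140) = -3250 cm⁻¹.
OSPE = CFSE(oct) − CFSE(tet) = -10968 − (-3250) = -7718 cm⁻¹.

-7718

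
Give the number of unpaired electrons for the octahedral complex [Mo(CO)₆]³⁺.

CO is neutral, so the +3 overall charge sits on Mo: oxidation state +3.
Mo³⁺: group 6, so d-count = 6 − 3 = 3.
For octahedral d³ the high- and low-spin configurations coincide.
Configuration: t2g^3 e_g^0, giving 3 unpaired electrons.

3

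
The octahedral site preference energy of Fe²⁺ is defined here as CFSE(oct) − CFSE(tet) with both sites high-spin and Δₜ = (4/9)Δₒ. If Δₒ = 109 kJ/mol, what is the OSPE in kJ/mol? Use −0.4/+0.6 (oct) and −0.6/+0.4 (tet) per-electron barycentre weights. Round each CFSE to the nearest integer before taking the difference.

Group 8 minus oxidation state +2 gives a d⁶ configuration for Fe²⁺.
In an octahedral site d⁶ (HS) is t₂g⁴ eg², giving CFSE(oct) = -0.4Δₒ = -44 kJ/mol.
Tetrahedral e³ t₂³ gives -0.6Δₜ = -0.6 × (4/9) × 109 = -29 kJ/mol.
Subtracting, OSPE = -44 − (-29) = -15 kJ/mol.

-15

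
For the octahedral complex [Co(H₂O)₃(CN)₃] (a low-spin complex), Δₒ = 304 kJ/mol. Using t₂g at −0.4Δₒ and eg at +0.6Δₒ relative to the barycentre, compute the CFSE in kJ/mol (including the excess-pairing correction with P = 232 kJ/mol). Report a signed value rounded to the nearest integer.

Ligand charges: 3×(+0) from H₂O and 3×(-1) from CN⁻ sum to -3; with overall charge +0, Co is +3.
Group 9 minus oxidation state +3 gives a d⁶ configuration for Co³⁺.
Electron filling gives t₂g⁶ eg⁰.
Orbital CFSE = 6(-0.4) + 0(0.6) = -2.4Δₒ = -2.4 × 304 = -730 kJ/mol.
High-spin d⁶ would be t₂g⁴ eg² with 1 pair; low-spin has 3, so 2 excess pairs cost +2P = +464 kJ/mol.
Overall CFSE = -730 + 464 = -266 kJ/mol.

-266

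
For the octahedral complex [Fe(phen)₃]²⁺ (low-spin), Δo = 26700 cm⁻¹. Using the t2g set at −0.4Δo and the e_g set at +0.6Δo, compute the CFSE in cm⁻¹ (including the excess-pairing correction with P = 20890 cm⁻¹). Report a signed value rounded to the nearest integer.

phen is neutral, so the +2 overall charge sits on Fe: oxidation state +2.
Group 8 minus oxidation state +2 gives a d⁶ configuration for Fe²⁺.
Electron filling gives t2g^6 e_g^0.
The orbital stabilization is -2.4Δo = -2.4 × 26700 = -64080 cm⁻¹.
Relative to high-spin t2g^4 e_g^2 (1 paired), the low-spin configuration has 2 additional pairs, contributing +2 × 20890 = +41780 cm⁻¹.
Overall CFSE = -64080 + 41780 = -22300 cm⁻¹.

-22300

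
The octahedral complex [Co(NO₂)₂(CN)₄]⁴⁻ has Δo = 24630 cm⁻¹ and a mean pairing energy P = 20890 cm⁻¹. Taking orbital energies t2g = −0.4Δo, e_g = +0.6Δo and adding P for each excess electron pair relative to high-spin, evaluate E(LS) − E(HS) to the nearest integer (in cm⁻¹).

-3740

Ligand charges: 2×(-1) from NO₂⁻ and 4×(-1) from CN⁻ sum to -6; with overall charge -4, Co is +2.
Co sits in group 9; removing 2 electrons leaves Co²⁺ with 9 − 2 = 7 d electrons.
High-spin: t2g^5 e_g^2, CFSE = -0.8Δo = -19704 cm⁻¹.
Low-spin t2g^6 e_g^1 gives -1.8Δo = -44334 cm⁻¹, but forming 1 extra pair costs 1P = 20890 cm⁻¹, so E(LS) = -44334 + 20890 = -23444 cm⁻¹.
Thus E(LS) − E(HS) = -3740 cm⁻¹.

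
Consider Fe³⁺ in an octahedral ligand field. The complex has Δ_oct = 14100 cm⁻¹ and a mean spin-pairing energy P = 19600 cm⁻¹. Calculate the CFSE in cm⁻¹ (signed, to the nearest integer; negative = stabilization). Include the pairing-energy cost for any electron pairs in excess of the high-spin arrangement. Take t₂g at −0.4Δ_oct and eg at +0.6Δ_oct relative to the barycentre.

0

Fe³⁺: group 8, so d-count = 8 − 3 = 5.
Here Δ_oct < P (14100 < 19600), so the high-spin state is favoured.
That gives t₂g³ eg².
Orbital CFSE = 0.0Δ_oct = 0.0 × 14100 = 0 cm⁻¹.
High-spin has no excess pairs, so no pairing correction applies.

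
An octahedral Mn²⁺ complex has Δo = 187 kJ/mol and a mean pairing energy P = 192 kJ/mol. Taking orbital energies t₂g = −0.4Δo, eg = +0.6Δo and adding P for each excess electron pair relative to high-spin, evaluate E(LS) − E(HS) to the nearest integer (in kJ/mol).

10

Mn is in group 7, so Mn²⁺ is d⁵ (7 − 2 = 5).
High-spin: t₂g³ eg², CFSE = 0.0Δo = 0 kJ/mol.
For low-spin the configuration is t₂g⁵ eg⁰: orbital energy -2.0 × 187 = -374 kJ/mol, and 2 additional pairs relative to high-spin add 384 kJ/mol, giving 10 kJ/mol.
Thus E(LS) − E(HS) = 10 kJ/mol.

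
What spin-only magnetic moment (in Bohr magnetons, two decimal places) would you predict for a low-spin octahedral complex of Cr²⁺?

2.83 Bohr magnetons

Group 6 minus oxidation state +2 gives a d⁴ configuration for Cr²⁺.
Configuration: t₂g⁴ eg⁰ → 2 unpaired electrons.
μ(spin-only) = √[2(2+2)] = √8 ≈ 2.83 Bohr magnetons.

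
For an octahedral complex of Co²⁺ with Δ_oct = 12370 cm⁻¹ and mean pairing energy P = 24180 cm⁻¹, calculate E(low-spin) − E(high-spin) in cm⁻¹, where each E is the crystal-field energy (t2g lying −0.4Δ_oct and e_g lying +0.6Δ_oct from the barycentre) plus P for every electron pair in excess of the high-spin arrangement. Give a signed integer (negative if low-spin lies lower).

11810

Co is in group 9, so Co²⁺ is d⁷ (9 − 2 = 7).
High-spin: t2g^5 e_g^2, CFSE = -0.8Δ_oct = -9896 cm⁻¹.
Low-spin t2g^6 e_g^1 gives -1.8Δ_oct = -22266 cm⁻¹, but forming 1 extra pair costs 1P = 24180 cm⁻¹, so E(LS) = -22266 + 24180 = 1914 cm⁻¹.
E(LS) − E(HS) = 1914 − (-9896) = 11810 cm⁻¹.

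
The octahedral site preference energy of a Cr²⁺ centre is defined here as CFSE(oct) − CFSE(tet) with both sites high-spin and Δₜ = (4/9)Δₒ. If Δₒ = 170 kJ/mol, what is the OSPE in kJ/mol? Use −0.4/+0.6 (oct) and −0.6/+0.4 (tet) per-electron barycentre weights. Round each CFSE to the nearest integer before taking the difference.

Cr is in group 6, so Cr²⁺ is d⁴ (6 − 2 = 4).
Octahedral high-spin t₂g³ eg¹: CFSE = -0.6 × 170 = -102 kJ/mol.
Tetrahedral e² t₂² gives -0.4Δₜ = -0.4 × (4/9) × 170 = -30 kJ/mol.
Subtracting, OSPE = -102 − (-30) = -72 kJ/mol.

-72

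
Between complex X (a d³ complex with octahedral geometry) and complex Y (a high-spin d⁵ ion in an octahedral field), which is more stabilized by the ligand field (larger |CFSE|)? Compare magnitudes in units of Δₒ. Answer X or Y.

X

X: t2g^3 e_g^0, CFSE = -1.2Δₒ.
Y: t₂g³ eg², CFSE = 0.0Δₒ.
So X has the larger |CFSE|.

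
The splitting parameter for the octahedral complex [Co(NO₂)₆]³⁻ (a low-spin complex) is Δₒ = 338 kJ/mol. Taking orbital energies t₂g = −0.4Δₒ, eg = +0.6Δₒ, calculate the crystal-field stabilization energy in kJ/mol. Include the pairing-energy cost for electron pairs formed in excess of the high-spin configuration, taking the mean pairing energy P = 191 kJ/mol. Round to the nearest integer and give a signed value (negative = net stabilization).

-429

Each NO₂⁻ contributes -1; 6 × (-1) = -6. With overall charge -3, Co is in the +3 oxidation state.
Co is in group 9, so Co³⁺ is d⁶ (9 − 3 = 6).
Electron filling gives t₂g⁶ eg⁰.
Orbital CFSE = 6(-0.4) + 0(0.6) = -2.4Δₒ = -2.4 × 338 = -811 kJ/mol.
Relative to high-spin t₂g⁴ eg² (1 paired), the low-spin configuration has 2 additional pairs, contributing +2 × 191 = +382 kJ/mol.
Overall CFSE = -811 + 382 = -429 kJ/mol.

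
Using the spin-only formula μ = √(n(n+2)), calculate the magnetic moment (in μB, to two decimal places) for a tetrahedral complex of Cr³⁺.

3.87 μB

Cr sits in group 6; removing 3 electrons leaves Cr³⁺ with 6 − 3 = 3 d electrons.
Tetrahedral fields are weak (Δₜ ≈ 4/9 Δₒ), so electrons fill high-spin.
Configuration: e² t₂¹ → 3 unpaired electrons.
μ(spin-only) = √[3(3+2)] = √15 ≈ 3.87 μB.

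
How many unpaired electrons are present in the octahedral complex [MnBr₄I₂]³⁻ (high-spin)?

Ligand charges: 4×(-1) from Br⁻ and 2×(-1) from I⁻ sum to -6; with overall charge -3, Mn is +3.
Mn is in group 7, so Mn³⁺ is d⁴ (7 − 3 = 4).
Configuration: t₂g³ eg¹, giving 4 unpaired electrons.

4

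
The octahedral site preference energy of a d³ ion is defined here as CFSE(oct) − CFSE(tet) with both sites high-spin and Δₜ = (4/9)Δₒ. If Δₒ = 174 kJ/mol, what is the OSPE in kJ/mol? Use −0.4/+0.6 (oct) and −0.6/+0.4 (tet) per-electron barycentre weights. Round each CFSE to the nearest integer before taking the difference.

In an octahedral site d³ (HS) is t₂g³ eg⁰, giving CFSE(oct) = -1.2Δₒ = -209 kJ/mol.
In a tetrahedral site the filling is e² t₂¹: CFSE(tet) = -0.8Δₜ = -0.8 × (4/9)(174) = -62 kJ/mol.
OSPE = CFSE(oct) − CFSE(tet) = -209 − (-62) = -147 kJ/mol.

-147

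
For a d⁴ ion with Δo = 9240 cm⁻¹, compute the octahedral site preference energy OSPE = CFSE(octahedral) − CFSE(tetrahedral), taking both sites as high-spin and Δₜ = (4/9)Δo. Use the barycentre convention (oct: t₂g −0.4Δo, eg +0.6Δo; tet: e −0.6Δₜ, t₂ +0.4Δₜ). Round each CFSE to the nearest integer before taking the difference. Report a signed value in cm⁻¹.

-3901

Octahedral high-spin t2g^3 e_g^1: CFSE = -0.6 × 9240 = -5544 cm⁻¹.
In a tetrahedral site the filling is e^2 t2^2: CFSE(tet) = -0.4Δₜ = -0.4 × (4/9)(9240) = -1643 cm⁻¹.
Subtracting, OSPE = -5544 − (-1643) = -3901 cm⁻¹.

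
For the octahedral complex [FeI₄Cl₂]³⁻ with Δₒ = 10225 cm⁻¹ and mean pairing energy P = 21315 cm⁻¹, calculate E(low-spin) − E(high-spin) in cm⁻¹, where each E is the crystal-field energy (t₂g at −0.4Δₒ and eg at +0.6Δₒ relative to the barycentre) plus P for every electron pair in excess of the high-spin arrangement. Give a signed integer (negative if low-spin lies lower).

22180

Ligand charges: 4×(-1) from I⁻ and 2×(-1) from Cl⁻ sum to -6; with overall charge -3, Fe is +3.
Fe sits in group 8; removing 3 electrons leaves Fe³⁺ with 8 − 3 = 5 d electrons.
High-spin d⁵ fills as t₂g³ eg² with CFSE 3(−0.4) + 2(+0.6) = 0.0Δₒ = 0 cm⁻¹.
For low-spin the configuration is t₂g⁵ eg⁰: orbital energy -2.0 × 10225 = -20450 cm⁻¹, and 2 additional pairs relative to high-spin add 42630 cm⁻¹, giving 22180 cm⁻¹.
E(LS) − E(HS) = 22180 − (0) = 22180 cm⁻¹.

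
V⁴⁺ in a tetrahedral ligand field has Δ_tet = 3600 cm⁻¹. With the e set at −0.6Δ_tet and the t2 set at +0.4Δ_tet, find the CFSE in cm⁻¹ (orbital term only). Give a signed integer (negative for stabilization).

V⁴⁺: group 5, so d-count = 5 − 4 = 1.
With tetrahedral geometry the complex is necessarily high-spin.
The d¹ electrons fill as e^1 t2^0.
CFSE(orbital) = 1×(-0.6Δ_tet) + 0×(0.4Δ_tet) = -0.6Δ_tet; with Δ_tet = 3600 cm⁻¹ that is -2160 cm⁻¹.

-2160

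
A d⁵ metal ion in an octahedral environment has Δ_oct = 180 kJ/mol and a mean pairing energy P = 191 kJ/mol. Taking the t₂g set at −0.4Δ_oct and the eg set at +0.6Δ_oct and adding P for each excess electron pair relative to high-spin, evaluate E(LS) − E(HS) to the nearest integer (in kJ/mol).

22

In the high-spin limit (t₂g³ eg²) the orbital term is 0.0Δ_oct = 0 kJ/mol, with no excess pairing.
For low-spin the configuration is t₂g⁵ eg⁰: orbital energy -2.0 × 180 = -360 kJ/mol, and 2 additional pairs relative to high-spin add 382 kJ/mol, giving 22 kJ/mol.
Thus E(LS) − E(HS) = 22 kJ/mol.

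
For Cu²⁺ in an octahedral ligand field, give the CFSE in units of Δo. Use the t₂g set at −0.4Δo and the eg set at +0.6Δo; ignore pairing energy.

Cu sits in group 11; removing 2 electrons leaves Cu²⁺ with 11 − 2 = 9 d electrons.
Configuration: t₂g⁶ eg³.
CFSE = 6(-0.4Δo) + 3(0.6Δo) = -2.4Δo + 1.8Δo = -0.6Δo.

-0.6 Δo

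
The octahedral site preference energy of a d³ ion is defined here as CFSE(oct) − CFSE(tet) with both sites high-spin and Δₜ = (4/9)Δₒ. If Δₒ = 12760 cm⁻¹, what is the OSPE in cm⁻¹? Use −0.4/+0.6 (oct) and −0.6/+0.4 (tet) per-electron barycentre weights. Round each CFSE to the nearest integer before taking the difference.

In an octahedral site d³ (HS) is t2g^3 e_g^0, giving CFSE(oct) = -1.2Δₒ = -15312 cm⁻¹.
Tetrahedral: e^2 t2^1, CFSE = 2(−0.6) + 1(+0.4) = -0.8Δₜ = -0.8 × (4/9) × 12760 = -4537 cm⁻¹.
OSPE = CFSE(oct) − CFSE(tet) = -15312 − (-4537) = -10775 cm⁻¹.

-10775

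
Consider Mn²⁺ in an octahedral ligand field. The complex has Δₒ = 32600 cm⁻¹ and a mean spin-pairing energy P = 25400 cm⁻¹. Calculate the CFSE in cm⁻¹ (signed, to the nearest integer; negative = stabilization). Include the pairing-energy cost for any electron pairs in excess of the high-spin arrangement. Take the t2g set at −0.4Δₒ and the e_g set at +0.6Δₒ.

Group 7 minus oxidation state +2 gives a d⁵ configuration for Mn²⁺.
Here Δₒ > P (32600 > 25400), so the low-spin state is favoured.
Filling d⁵ accordingly: t2g^5 e_g^0.
Orbital CFSE = -2.0Δₒ = -2.0 × 32600 = -65200 cm⁻¹.
Excess pairs vs high-spin: 2 − 0 = 2; pairing cost = +50800 cm⁻¹.
Net CFSE = -65200 + 50800 = -14400 cm⁻¹.

-14400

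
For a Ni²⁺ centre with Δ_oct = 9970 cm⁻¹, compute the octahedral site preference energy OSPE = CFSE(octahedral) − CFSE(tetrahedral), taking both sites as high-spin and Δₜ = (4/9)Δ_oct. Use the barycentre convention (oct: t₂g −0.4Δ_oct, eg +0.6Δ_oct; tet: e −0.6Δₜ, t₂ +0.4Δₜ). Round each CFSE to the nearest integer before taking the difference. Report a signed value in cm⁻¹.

-8419

Ni sits in group 10; removing 2 electrons leaves Ni²⁺ with 10 − 2 = 8 d electrons.
In an octahedral site d⁸ (HS) is t₂g⁶ eg², giving CFSE(oct) = -1.2Δ_oct = -11964 cm⁻¹.
Tetrahedral: e⁴ t₂⁴, CFSE = 4(−0.6) + 4(+0.4) = -0.8Δₜ = -0.8 × (4/9) × 9970 = -3545 cm⁻¹.
Subtracting, OSPE = -11964 − (-3545) = -8419 cm⁻¹.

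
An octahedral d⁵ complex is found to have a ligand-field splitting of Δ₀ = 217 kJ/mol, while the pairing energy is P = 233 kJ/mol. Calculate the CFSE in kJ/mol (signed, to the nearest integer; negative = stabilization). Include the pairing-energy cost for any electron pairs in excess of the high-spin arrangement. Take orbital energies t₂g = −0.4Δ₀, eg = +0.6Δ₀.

Here Δ₀ < P (217 < 233), so the high-spin state is favoured.
That gives t₂g³ eg².
Orbital CFSE = 0.0Δ₀ = 0.0 × 217 = 0 kJ/mol.
High-spin has no excess pairs, so no pairing correction applies.

0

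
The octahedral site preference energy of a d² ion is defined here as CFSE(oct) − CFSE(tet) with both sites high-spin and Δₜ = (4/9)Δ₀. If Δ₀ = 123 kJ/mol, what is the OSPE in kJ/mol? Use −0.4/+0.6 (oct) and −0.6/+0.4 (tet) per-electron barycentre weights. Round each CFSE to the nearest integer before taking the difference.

Octahedral high-spin t₂g² eg⁰: CFSE = -0.8 × 123 = -98 kJ/mol.
Tetrahedral e² t₂⁰ gives -1.2Δₜ = -1.2 × (4/9) × 123 = -66 kJ/mol.
OSPE = -98 − (-66) = -32 kJ/mol.

-32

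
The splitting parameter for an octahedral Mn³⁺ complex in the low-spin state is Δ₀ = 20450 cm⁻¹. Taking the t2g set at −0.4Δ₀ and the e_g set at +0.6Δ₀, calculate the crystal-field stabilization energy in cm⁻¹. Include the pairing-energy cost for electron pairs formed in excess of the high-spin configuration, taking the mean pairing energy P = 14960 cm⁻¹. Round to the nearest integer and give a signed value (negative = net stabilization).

Group 7 minus oxidation state +3 gives a d⁴ configuration for Mn³⁺.
Electron filling gives t2g^4 e_g^0.
Orbital CFSE = 4(-0.4) + 0(0.6) = -1.6Δ₀ = -1.6 × 20450 = -32720 cm⁻¹.
High-spin d⁴ would be t2g^3 e_g^1 with 0 pairs; low-spin has 1, so 1 excess pair costs +1P = +14960 cm⁻¹.
Combining: -32720 + 14960 = -17760 cm⁻¹.

-17760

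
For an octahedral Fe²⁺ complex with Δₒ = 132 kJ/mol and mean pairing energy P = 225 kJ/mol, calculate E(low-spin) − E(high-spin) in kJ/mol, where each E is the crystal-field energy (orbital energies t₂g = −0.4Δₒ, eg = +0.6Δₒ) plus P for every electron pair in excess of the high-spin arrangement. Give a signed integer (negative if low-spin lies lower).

186

Fe²⁺: group 8, so d-count = 8 − 2 = 6.
High-spin: t₂g⁴ eg², CFSE = -0.4Δₒ = -53 kJ/mol.
Low-spin: t₂g⁶ eg⁰, orbital CFSE = -2.4Δₒ = -317 kJ/mol; plus 2 excess pairs × P = +450 kJ/mol; total 133 kJ/mol.
The difference is 133 − (-53) = 186 kJ/mol, so high-spin lies lower.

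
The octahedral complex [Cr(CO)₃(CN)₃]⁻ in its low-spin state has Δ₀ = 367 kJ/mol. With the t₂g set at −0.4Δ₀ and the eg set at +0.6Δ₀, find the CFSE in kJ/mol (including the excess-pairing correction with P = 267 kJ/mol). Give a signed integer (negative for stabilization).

-320

Ligand charges: 3×(+0) from CO and 3×(-1) from CN⁻ sum to -3; with overall charge -1, Cr is +2.
Group 6 minus oxidation state +2 gives a d⁴ configuration for Cr²⁺.
Electron filling gives t₂g⁴ eg⁰.
Orbital CFSE = 4(-0.4) + 0(0.6) = -1.6Δ₀ = -1.6 × 367 = -587 kJ/mol.
Pairing penalty: 1 pair vs 0 in the high-spin reference → 1 extra × P = 267 kJ/mol.
Overall CFSE = -587 + 267 = -320 kJ/mol.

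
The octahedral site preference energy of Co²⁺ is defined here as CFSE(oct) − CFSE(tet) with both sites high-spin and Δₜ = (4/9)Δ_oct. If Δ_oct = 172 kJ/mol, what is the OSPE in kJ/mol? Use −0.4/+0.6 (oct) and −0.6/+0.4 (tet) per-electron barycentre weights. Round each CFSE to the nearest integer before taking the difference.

Co sits in group 9; removing 2 electrons leaves Co²⁺ with 9 − 2 = 7 d electrons.
Octahedral (high-spin): t₂g⁵ eg², CFSE = 5(−0.4) + 2(+0.6) = -0.8Δ_oct = -0.8 × 172 = -138 kJ/mol.
In a tetrahedral site the filling is e⁴ t₂³: CFSE(tet) = -1.2Δₜ = -1.2 × (4/9)(172) = -92 kJ/mol.
Subtracting, OSPE = -138 − (-92) = -46 kJ/mol.

-46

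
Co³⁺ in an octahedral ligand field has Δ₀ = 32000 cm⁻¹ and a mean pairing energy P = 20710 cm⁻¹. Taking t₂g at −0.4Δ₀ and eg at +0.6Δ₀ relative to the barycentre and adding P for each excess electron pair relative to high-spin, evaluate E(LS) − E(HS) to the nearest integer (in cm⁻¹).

-22580

Co sits in group 9; removing 3 electrons leaves Co³⁺ with 9 − 3 = 6 d electrons.
High-spin: t₂g⁴ eg², CFSE = -0.4Δ₀ = -12800 cm⁻¹.
Low-spin: t₂g⁶ eg⁰, orbital CFSE = -2.4Δ₀ = -76800 cm⁻¹; plus 2 excess pairs × P = +41420 cm⁻¹; total -35380 cm⁻¹.
E(LS) − E(HS) = -35380 − (-12800) = -22580 cm⁻¹.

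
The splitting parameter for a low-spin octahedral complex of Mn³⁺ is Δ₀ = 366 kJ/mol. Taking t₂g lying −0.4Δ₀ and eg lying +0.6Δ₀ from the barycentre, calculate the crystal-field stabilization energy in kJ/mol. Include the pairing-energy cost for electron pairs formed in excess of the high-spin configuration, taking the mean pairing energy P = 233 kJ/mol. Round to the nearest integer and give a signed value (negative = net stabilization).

-353

Group 7 minus oxidation state +3 gives a d⁴ configuration for Mn³⁺.
Configuration: t₂g⁴ eg⁰.
CFSE(orbital) = 4×(-0.4Δ₀) + 0×(0.6Δ₀) = -1.6Δ₀; with Δ₀ = 366 kJ/mol that is -586 kJ/mol.
High-spin d⁴ would be t₂g³ eg¹ with 0 pairs; low-spin has 1, so 1 excess pair costs +1P = +233 kJ/mol.
Combining: -586 + 233 = -353 kJ/mol.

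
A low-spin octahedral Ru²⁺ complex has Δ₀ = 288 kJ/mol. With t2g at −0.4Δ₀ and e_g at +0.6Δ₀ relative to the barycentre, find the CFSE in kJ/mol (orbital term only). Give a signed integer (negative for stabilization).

-691

Ru sits in group 8; removing 2 electrons leaves Ru²⁺ with 8 − 2 = 6 d electrons.
Electron filling gives t2g^6 e_g^0.
CFSE(orbital) = 6×(-0.4Δ₀) + 0×(0.6Δ₀) = -2.4Δ₀; with Δ₀ = 288 kJ/mol that is -691 kJ/mol.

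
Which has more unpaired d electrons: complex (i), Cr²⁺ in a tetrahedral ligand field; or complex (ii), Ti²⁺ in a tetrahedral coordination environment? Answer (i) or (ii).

(i)

(i): Group 6 minus oxidation state +2 gives a d⁴ configuration for Cr²⁺; Tetrahedral splitting is small, so the complex is high-spin; e^2 t2^2 → 4 unpaired.
(ii): Ti²⁺: group 4, so d-count = 4 − 2 = 2; With tetrahedral geometry the complex is necessarily high-spin; e^2 t2^0 → 2 unpaired.
So (i) has more unpaired electrons.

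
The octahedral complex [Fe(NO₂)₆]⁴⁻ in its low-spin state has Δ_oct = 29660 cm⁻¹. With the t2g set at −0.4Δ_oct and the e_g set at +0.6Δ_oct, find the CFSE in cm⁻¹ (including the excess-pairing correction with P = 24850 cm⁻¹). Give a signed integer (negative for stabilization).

Each NO₂⁻ contributes -1; 6 × (-1) = -6. With overall charge -4, Fe is in the +2 oxidation state.
Fe sits in group 8; removing 2 electrons leaves Fe²⁺ with 8 − 2 = 6 d electrons.
Configuration: t2g^6 e_g^0.
Orbital CFSE = 6(-0.4) + 0(0.6) = -2.4Δ_oct = -2.4 × 29660 = -71184 cm⁻¹.
Pairing penalty: 3 pairs vs 1 in the high-spin reference → 2 extra × P = 49700 cm⁻¹.
Combining: -71184 + 49700 = -21484 cm⁻¹.

-21484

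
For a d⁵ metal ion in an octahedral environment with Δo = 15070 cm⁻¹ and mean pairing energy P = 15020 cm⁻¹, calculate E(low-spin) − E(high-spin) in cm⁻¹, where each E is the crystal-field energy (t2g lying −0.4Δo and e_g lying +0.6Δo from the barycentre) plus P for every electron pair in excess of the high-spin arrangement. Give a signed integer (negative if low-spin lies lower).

High-spin: t2g^3 e_g^2, CFSE = 0.0Δo = 0 cm⁻¹.
Low-spin t2g^5 e_g^0 gives -2.0Δo = -30140 cm⁻¹, but forming 2 extra pairs costs 2P = 30040 cm⁻¹, so E(LS) = -30140 + 30040 = -100 cm⁻¹.
E(LS) − E(HS) = -100 − (0) = -100 cm⁻¹.

-100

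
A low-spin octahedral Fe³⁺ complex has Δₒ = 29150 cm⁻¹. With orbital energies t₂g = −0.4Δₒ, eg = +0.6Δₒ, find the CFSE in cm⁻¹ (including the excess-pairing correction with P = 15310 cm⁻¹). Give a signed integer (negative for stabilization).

Group 8 minus oxidation state +3 gives a d⁵ configuration for Fe³⁺.
Configuration: t₂g⁵ eg⁰.
CFSE(orbital) = 5×(-0.4Δₒ) + 0×(0.6Δₒ) = -2.0Δₒ; with Δₒ = 29150 cm⁻¹ that is -58300 cm⁻¹.
Relative to high-spin t₂g³ eg² (0 paired), the low-spin configuration has 2 additional pairs, contributing +2 × 15310 = +30620 cm⁻¹.
Overall CFSE = -58300 + 30620 = -27680 cm⁻¹.

-27680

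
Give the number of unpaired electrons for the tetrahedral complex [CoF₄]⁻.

Each F⁻ contributes -1; 4 × (-1) = -4. With overall charge -1, Co is in the +3 oxidation state.
Co is in group 9, so Co³⁺ is d⁶ (9 − 3 = 6).
With tetrahedral geometry the complex is necessarily high-spin.
Configuration: e³ t₂³, giving 4 unpaired electrons.

4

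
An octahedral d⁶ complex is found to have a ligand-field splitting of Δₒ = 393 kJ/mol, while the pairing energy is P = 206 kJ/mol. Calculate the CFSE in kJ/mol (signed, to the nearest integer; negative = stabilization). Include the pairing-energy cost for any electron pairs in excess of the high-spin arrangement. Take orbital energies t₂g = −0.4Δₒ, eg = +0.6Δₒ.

Here Δₒ > P (393 > 206), so the low-spin state is favoured.
Filling d⁶ accordingly: t₂g⁶ eg⁰.
Orbital CFSE = -2.4Δₒ = -2.4 × 393 = -943 kJ/mol.
Excess pairs vs high-spin: 3 − 1 = 2; pairing cost = +412 kJ/mol.
Net CFSE = -943 + 412 = -531 kJ/mol.

-531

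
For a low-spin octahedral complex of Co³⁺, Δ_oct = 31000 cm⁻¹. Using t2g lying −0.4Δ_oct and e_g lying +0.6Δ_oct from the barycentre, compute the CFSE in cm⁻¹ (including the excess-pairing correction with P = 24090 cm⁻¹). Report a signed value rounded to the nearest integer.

Co³⁺: group 9, so d-count = 9 − 3 = 6.
The d⁶ electrons fill as t2g^6 e_g^0.
CFSE(orbital) = 6×(-0.4Δ_oct) + 0×(0.6Δ_oct) = -2.4Δ_oct; with Δ_oct = 31000 cm⁻¹ that is -74400 cm⁻¹.
Pairing penalty: 3 pairs vs 1 in the high-spin reference → 2 extra × P = 48180 cm⁻¹.
Overall CFSE = -74400 + 48180 = -26220 cm⁻¹.

-26220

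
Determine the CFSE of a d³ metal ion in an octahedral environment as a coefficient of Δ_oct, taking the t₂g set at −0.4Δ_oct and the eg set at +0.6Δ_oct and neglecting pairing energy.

Configuration: t₂g³ eg⁰.
CFSE = 3(-0.4Δ_oct) + 0(0.6Δ_oct) = -1.2Δ_oct + 0.0Δ_oct = -1.2Δ_oct.

-1.2 Δ_oct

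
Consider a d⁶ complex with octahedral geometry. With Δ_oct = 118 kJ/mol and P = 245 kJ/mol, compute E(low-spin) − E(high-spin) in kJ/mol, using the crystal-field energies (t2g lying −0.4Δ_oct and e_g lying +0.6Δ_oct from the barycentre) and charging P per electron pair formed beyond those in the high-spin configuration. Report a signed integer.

High-spin d⁶ fills as t2g^4 e_g^2 with CFSE 4(−0.4) + 2(+0.6) = -0.4Δ_oct = -47 kJ/mol.
Low-spin: t2g^6 e_g^0, orbital CFSE = -2.4Δ_oct = -283 kJ/mol; plus 2 excess pairs × P = +490 kJ/mol; total 207 kJ/mol.
E(LS) − E(HS) = 207 − (-47) = 254 kJ/mol.

254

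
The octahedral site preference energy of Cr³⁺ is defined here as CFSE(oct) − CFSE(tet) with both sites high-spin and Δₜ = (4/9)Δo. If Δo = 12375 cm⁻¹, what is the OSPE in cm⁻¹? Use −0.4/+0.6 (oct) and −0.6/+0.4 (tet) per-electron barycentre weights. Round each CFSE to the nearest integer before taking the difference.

Cr sits in group 6; removing 3 electrons leaves Cr³⁺ with 6 − 3 = 3 d electrons.
Octahedral high-spin t2g^3 e_g^0: CFSE = -1.2 × 12375 = -14850 cm⁻¹.
In a tetrahedral site the filling is e^2 t2^1: CFSE(tet) = -0.8Δₜ = -0.8 × (4/9)(12375) = -4400 cm⁻¹.
Subtracting, OSPE = -14850 − (-4400) = -10450 cm⁻¹.

-10450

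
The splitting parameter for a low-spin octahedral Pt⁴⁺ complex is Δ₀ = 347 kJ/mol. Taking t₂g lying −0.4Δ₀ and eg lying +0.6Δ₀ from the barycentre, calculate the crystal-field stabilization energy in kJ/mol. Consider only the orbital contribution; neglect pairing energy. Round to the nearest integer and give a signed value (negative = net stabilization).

Group 10 minus oxidation state +4 gives a d⁶ configuration for Pt⁴⁺.
The d⁶ electrons fill as t₂g⁶ eg⁰.
CFSE(orbital) = 6×(-0.4Δ₀) + 0×(0.6Δ₀) = -2.4Δ₀; with Δ₀ = 347 kJ/mol that is -833 kJ/mol.

-833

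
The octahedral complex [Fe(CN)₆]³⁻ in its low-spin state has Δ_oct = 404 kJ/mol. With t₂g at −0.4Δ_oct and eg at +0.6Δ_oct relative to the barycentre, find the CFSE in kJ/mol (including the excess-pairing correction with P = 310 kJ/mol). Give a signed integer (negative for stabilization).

Each CN⁻ contributes -1; 6 × (-1) = -6. With overall charge -3, Fe is in the +3 oxidation state.
Fe sits in group 8; removing 3 electrons leaves Fe³⁺ with 8 − 3 = 5 d electrons.
Configuration: t₂g⁵ eg⁰.
CFSE(orbital) = 5×(-0.4Δ_oct) + 0×(0.6Δ_oct) = -2.0Δ_oct; with Δ_oct = 404 kJ/mol that is -808 kJ/mol.
High-spin d⁵ would be t₂g³ eg² with 0 pairs; low-spin has 2, so 2 excess pairs cost +2P = +620 kJ/mol.
Net CFSE = -808 + 620 = -188 kJ/mol.

-188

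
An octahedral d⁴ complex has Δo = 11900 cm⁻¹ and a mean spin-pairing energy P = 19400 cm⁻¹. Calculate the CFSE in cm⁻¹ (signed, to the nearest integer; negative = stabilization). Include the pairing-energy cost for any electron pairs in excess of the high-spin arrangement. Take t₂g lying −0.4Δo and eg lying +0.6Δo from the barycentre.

With Δo < P the complex is high-spin.
That gives t₂g³ eg¹.
Orbital CFSE = -0.6Δo = -0.6 × 11900 = -7140 cm⁻¹.
High-spin has no excess pairs, so no pairing correction applies.

-7140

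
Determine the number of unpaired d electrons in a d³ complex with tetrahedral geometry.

Tetrahedral fields are weak (Δₜ ≈ 4/9 Δₒ), so electrons fill high-spin.
Configuration: e^2 t2^1, giving 3 unpaired electrons.

3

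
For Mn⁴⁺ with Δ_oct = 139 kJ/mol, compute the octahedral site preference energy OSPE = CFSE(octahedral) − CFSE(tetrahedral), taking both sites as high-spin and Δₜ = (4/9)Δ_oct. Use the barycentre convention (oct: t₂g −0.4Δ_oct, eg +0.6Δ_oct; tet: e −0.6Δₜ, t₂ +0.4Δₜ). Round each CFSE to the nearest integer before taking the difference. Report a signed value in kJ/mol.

Group 7 minus oxidation state +4 gives a d³ configuration for Mn⁴⁺.
In an octahedral site d³ (HS) is t2g^3 e_g^0, giving CFSE(oct) = -1.2Δ_oct = -167 kJ/mol.
Tetrahedral e^2 t2^1 gives -0.8Δₜ = -0.8 × (4/9) × 139 = -49 kJ/mol.
OSPE = -167 − (-49) = -118 kJ/mol.

-118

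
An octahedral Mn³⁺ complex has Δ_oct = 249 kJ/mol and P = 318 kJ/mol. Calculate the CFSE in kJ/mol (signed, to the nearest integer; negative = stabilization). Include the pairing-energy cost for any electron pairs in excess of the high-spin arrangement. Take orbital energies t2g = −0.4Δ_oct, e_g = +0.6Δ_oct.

Mn³⁺: group 7, so d-count = 7 − 3 = 4.
With Δ_oct < P the complex is high-spin.
Filling d⁴ accordingly: t2g^3 e_g^1.
Orbital CFSE = -0.6Δ_oct = -0.6 × 249 = -149 kJ/mol.
High-spin has no excess pairs, so no pairing correction applies.

-149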